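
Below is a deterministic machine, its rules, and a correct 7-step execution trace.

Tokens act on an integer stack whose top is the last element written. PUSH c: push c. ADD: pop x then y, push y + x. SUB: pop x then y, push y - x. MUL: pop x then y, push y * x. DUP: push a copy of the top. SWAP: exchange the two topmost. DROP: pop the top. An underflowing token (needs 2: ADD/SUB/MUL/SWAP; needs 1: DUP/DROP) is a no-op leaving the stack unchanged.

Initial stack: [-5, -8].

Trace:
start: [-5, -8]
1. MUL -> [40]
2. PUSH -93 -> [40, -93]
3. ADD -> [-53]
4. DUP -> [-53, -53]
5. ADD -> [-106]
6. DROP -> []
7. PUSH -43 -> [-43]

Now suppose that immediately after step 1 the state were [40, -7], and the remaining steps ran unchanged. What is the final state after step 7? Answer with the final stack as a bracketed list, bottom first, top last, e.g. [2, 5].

[40, -43]

state after step 1 := [40, -7]
2. PUSH -93 -> [40, -7, -93]
3. ADD -> [40, -100]
4. DUP -> [40, -100, -100]
5. ADD -> [40, -200]
6. DROP -> [40]
7. PUSH -43 -> [40, -43]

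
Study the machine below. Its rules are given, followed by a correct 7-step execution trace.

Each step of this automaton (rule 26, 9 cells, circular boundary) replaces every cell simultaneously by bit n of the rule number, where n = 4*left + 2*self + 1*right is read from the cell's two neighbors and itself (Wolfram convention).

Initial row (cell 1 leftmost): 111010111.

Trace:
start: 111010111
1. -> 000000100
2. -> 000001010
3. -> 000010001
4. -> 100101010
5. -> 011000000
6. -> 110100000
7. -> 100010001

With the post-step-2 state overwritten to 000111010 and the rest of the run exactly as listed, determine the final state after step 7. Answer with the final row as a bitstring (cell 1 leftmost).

state after step 2 := 000111010
3. -> 001100001
4. -> 111010010
5. -> 100001100
6. -> 010011011
7. -> 001110010

001110010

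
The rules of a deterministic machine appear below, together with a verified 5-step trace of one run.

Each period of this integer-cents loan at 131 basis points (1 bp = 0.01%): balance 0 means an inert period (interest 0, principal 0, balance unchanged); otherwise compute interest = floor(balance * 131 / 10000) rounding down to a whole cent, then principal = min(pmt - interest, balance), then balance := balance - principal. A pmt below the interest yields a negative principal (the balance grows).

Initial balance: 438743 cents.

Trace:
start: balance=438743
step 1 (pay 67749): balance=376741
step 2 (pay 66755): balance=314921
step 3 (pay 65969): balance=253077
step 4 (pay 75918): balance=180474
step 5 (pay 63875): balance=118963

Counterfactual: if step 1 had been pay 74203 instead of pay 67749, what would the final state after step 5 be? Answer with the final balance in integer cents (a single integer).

(re-executing from step 1 with the substitution; state before step 1: balance=438743)
step 1 (pay 74203): balance=370287
step 2 (pay 66755): balance=308382
step 3 (pay 65969): balance=246452
step 4 (pay 75918): balance=173762
step 5 (pay 63875): balance=112163

112163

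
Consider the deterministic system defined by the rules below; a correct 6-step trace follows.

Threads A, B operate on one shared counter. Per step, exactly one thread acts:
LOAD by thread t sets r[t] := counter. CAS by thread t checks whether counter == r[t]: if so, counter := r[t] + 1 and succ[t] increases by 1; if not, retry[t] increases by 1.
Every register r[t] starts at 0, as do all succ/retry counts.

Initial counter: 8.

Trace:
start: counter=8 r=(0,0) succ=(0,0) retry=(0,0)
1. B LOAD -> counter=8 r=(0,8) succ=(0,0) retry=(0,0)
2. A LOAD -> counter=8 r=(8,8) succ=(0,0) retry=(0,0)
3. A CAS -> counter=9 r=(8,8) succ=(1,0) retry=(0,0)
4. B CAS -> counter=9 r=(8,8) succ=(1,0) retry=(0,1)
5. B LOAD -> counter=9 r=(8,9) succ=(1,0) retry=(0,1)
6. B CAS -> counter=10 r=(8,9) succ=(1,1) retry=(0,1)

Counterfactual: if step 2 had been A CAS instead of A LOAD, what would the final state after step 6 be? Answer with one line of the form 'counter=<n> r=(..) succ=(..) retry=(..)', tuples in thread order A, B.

counter=10 r=(0,9) succ=(0,2) retry=(2,0)

(re-executing from step 2 with the substitution; state before step 2: counter=8 r=(0,8) succ=(0,0) retry=(0,0))
2. A CAS -> counter=8 r=(0,8) succ=(0,0) retry=(1,0)
3. A CAS -> counter=8 r=(0,8) succ=(0,0) retry=(2,0)
4. B CAS -> counter=9 r=(0,8) succ=(0,1) retry=(2,0)
5. B LOAD -> counter=9 r=(0,9) succ=(0,1) retry=(2,0)
6. B CAS -> counter=10 r=(0,9) succ=(0,2) retry=(2,0)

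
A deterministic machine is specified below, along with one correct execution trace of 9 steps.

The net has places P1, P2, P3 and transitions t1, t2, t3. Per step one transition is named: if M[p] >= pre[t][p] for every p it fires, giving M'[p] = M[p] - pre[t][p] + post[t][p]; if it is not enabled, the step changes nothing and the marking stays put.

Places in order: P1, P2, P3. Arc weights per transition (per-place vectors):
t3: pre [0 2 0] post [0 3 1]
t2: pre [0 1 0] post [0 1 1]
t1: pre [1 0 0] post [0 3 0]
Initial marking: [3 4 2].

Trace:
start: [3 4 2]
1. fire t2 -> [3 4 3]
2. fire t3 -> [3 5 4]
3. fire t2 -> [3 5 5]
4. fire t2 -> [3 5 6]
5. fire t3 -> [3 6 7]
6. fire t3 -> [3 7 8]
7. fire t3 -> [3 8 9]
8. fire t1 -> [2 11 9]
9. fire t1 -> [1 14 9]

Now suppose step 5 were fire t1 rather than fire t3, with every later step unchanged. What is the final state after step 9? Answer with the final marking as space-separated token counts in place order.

0 16 8

(re-executing from step 5 with the substitution; state before step 5: [3 5 6])
5. fire t1 -> [2 8 6]
6. fire t3 -> [2 9 7]
7. fire t3 -> [2 10 8]
8. fire t1 -> [1 13 8]
9. fire t1 -> [0 16 8]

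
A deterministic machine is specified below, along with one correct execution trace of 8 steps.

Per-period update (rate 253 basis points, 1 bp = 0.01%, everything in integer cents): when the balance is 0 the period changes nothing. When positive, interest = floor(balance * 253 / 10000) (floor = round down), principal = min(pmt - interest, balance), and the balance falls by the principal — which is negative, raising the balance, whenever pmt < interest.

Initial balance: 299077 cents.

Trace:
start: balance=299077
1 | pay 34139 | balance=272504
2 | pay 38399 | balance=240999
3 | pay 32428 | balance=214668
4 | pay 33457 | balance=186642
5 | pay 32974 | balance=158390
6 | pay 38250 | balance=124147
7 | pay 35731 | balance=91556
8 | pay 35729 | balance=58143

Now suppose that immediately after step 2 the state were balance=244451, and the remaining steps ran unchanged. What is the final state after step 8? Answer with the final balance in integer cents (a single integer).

62152

state after step 2 := balance=244451
3 | pay 32428 | balance=218207
4 | pay 33457 | balance=190270
5 | pay 32974 | balance=162109
6 | pay 38250 | balance=127960
7 | pay 35731 | balance=95466
8 | pay 35729 | balance=62152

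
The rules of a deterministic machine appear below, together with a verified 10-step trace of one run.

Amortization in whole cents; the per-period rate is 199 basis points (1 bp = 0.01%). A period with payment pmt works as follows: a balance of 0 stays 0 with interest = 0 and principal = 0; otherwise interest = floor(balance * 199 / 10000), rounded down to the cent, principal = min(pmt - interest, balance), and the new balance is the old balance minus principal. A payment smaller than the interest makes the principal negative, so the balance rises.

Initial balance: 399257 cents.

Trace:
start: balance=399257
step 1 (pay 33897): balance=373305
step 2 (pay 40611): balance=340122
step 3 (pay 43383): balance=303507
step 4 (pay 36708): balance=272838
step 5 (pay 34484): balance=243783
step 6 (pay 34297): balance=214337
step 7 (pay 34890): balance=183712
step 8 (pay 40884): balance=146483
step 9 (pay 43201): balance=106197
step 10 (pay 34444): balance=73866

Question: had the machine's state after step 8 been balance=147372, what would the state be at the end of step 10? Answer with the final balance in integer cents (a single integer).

state after step 8 := balance=147372
step 9 (pay 43201): balance=107103
step 10 (pay 34444): balance=74790

74790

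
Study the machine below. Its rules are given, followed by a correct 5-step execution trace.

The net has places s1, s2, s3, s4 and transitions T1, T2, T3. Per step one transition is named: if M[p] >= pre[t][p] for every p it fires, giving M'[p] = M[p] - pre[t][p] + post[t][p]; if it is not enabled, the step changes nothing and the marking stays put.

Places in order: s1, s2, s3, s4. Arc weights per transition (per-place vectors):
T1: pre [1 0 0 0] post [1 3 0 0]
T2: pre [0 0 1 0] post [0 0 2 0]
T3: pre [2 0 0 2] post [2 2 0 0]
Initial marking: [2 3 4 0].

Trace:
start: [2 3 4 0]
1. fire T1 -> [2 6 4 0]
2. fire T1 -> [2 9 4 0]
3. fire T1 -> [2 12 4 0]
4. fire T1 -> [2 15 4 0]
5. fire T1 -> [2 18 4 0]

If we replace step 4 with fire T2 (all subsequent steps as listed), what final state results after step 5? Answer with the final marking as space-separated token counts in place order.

(re-executing from step 4 with the substitution; state before step 4: [2 12 4 0])
4. fire T2 -> [2 12 5 0]
5. fire T1 -> [2 15 5 0]

2 15 5 0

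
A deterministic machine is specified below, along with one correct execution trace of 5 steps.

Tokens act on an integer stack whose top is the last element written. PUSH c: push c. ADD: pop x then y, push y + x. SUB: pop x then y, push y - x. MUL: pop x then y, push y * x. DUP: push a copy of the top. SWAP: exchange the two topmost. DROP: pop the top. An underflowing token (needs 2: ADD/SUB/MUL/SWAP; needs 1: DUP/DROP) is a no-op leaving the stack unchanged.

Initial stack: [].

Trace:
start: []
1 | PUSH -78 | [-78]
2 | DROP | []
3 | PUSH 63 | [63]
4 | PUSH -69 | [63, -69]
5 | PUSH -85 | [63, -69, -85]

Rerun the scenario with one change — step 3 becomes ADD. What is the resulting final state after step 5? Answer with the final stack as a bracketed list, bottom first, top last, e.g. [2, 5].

(re-executing from step 3 with the substitution; state before step 3: [])
3 | ADD | []
4 | PUSH -69 | [-69]
5 | PUSH -85 | [-69, -85]

[-69, -85]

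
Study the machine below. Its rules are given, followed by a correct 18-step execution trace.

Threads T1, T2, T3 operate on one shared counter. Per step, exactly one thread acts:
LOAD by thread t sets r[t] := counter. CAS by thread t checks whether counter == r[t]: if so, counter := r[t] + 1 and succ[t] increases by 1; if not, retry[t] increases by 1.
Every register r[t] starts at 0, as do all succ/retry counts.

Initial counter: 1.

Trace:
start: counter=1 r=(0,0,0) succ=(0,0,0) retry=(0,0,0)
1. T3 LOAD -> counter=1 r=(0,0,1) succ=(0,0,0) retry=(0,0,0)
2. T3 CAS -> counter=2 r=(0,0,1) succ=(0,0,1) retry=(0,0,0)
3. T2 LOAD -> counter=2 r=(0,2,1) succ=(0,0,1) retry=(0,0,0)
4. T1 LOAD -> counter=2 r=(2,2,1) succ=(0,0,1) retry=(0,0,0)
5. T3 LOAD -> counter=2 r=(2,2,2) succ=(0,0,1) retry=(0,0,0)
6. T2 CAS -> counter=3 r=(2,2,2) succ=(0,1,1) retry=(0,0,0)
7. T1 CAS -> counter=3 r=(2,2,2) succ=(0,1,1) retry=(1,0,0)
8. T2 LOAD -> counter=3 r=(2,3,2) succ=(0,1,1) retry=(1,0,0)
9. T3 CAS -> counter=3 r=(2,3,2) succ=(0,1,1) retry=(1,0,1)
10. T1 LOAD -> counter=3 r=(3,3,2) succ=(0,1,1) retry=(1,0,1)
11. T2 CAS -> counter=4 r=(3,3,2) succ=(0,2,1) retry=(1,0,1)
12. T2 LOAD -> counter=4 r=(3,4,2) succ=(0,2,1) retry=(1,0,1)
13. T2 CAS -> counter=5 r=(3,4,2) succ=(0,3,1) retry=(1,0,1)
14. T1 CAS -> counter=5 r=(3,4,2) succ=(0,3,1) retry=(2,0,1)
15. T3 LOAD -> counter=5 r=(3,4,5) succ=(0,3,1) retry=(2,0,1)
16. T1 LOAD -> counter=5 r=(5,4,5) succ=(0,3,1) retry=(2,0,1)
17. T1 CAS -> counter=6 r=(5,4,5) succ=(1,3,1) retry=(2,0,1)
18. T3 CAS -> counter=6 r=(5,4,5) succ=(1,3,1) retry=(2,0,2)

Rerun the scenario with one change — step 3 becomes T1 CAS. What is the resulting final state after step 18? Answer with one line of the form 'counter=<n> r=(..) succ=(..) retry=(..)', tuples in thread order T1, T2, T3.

counter=6 r=(5,4,5) succ=(2,2,1) retry=(2,1,2)

(re-executing from step 3 with the substitution; state before step 3: counter=2 r=(0,0,1) succ=(0,0,1) retry=(0,0,0))
3. T1 CAS -> counter=2 r=(0,0,1) succ=(0,0,1) retry=(1,0,0)
4. T1 LOAD -> counter=2 r=(2,0,1) succ=(0,0,1) retry=(1,0,0)
5. T3 LOAD -> counter=2 r=(2,0,2) succ=(0,0,1) retry=(1,0,0)
6. T2 CAS -> counter=2 r=(2,0,2) succ=(0,0,1) retry=(1,1,0)
7. T1 CAS -> counter=3 r=(2,0,2) succ=(1,0,1) retry=(1,1,0)
8. T2 LOAD -> counter=3 r=(2,3,2) succ=(1,0,1) retry=(1,1,0)
9. T3 CAS -> counter=3 r=(2,3,2) succ=(1,0,1) retry=(1,1,1)
10. T1 LOAD -> counter=3 r=(3,3,2) succ=(1,0,1) retry=(1,1,1)
11. T2 CAS -> counter=4 r=(3,3,2) succ=(1,1,1) retry=(1,1,1)
12. T2 LOAD -> counter=4 r=(3,4,2) succ=(1,1,1) retry=(1,1,1)
13. T2 CAS -> counter=5 r=(3,4,2) succ=(1,2,1) retry=(1,1,1)
14. T1 CAS -> counter=5 r=(3,4,2) succ=(1,2,1) retry=(2,1,1)
15. T3 LOAD -> counter=5 r=(3,4,5) succ=(1,2,1) retry=(2,1,1)
16. T1 LOAD -> counter=5 r=(5,4,5) succ=(1,2,1) retry=(2,1,1)
17. T1 CAS -> counter=6 r=(5,4,5) succ=(2,2,1) retry=(2,1,1)
18. T3 CAS -> counter=6 r=(5,4,5) succ=(2,2,1) retry=(2,1,2)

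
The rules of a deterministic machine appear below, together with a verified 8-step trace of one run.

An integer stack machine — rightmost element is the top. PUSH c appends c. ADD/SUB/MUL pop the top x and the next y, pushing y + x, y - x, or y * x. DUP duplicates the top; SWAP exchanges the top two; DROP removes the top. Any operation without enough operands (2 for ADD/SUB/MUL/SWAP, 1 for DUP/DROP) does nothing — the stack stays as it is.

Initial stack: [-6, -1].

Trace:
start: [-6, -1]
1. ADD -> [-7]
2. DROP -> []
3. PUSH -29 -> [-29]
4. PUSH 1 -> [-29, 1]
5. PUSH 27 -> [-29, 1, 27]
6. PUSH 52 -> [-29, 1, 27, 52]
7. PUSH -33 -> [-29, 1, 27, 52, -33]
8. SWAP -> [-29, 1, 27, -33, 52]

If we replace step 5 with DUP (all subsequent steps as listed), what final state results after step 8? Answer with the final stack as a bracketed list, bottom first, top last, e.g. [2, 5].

[-29, 1, 1, -33, 52]

(re-executing from step 5 with the substitution; state before step 5: [-29, 1])
5. DUP -> [-29, 1, 1]
6. PUSH 52 -> [-29, 1, 1, 52]
7. PUSH -33 -> [-29, 1, 1, 52, -33]
8. SWAP -> [-29, 1, 1, -33, 52]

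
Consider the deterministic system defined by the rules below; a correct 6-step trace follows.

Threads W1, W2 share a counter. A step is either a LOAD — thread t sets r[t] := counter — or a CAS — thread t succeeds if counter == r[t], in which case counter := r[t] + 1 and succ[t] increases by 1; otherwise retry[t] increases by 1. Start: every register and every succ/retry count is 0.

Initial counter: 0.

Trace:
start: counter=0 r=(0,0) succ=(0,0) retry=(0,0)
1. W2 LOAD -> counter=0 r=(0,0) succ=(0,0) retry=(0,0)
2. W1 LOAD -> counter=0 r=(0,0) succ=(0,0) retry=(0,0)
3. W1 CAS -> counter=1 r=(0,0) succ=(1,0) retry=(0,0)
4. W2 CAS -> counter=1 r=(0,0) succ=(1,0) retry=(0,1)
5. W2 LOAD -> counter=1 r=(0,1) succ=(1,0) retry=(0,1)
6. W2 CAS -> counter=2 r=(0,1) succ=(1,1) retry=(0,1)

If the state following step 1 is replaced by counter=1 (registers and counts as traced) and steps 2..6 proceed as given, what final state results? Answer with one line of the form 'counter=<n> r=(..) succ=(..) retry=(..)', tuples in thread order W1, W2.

counter=3 r=(1,2) succ=(1,1) retry=(0,1)

state after step 1 := counter=1 r=(0,0) succ=(0,0) retry=(0,0)
2. W1 LOAD -> counter=1 r=(1,0) succ=(0,0) retry=(0,0)
3. W1 CAS -> counter=2 r=(1,0) succ=(1,0) retry=(0,0)
4. W2 CAS -> counter=2 r=(1,0) succ=(1,0) retry=(0,1)
5. W2 LOAD -> counter=2 r=(1,2) succ=(1,0) retry=(0,1)
6. W2 CAS -> counter=3 r=(1,2) succ=(1,1) retry=(0,1)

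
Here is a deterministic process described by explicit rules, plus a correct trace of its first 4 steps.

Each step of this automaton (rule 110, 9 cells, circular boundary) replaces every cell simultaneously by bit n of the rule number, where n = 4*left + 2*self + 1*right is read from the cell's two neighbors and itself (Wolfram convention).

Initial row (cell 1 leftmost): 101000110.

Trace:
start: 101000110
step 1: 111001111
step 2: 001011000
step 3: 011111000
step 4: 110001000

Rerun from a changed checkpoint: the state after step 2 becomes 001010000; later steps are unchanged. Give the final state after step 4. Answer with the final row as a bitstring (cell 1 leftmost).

110010000

state after step 2 := 001010000
step 3: 011110000
step 4: 110010000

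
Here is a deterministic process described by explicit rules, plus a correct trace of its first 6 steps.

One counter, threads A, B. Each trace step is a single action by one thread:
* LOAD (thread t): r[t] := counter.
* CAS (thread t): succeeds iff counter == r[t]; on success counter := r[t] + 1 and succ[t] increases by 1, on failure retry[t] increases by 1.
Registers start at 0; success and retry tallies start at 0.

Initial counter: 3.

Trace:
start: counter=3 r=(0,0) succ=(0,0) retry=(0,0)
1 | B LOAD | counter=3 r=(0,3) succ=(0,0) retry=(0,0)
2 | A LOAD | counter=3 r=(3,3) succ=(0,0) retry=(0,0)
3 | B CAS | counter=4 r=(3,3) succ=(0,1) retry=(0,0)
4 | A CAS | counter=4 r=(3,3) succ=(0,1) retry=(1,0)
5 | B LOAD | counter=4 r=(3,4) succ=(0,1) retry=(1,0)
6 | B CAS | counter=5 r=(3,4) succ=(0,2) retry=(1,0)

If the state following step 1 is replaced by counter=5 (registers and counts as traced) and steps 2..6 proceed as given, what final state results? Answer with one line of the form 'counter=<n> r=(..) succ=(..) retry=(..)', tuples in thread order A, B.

counter=7 r=(5,6) succ=(1,1) retry=(0,1)

state after step 1 := counter=5 r=(0,3) succ=(0,0) retry=(0,0)
2 | A LOAD | counter=5 r=(5,3) succ=(0,0) retry=(0,0)
3 | B CAS | counter=5 r=(5,3) succ=(0,0) retry=(0,1)
4 | A CAS | counter=6 r=(5,3) succ=(1,0) retry=(0,1)
5 | B LOAD | counter=6 r=(5,6) succ=(1,0) retry=(0,1)
6 | B CAS | counter=7 r=(5,6) succ=(1,1) retry=(0,1)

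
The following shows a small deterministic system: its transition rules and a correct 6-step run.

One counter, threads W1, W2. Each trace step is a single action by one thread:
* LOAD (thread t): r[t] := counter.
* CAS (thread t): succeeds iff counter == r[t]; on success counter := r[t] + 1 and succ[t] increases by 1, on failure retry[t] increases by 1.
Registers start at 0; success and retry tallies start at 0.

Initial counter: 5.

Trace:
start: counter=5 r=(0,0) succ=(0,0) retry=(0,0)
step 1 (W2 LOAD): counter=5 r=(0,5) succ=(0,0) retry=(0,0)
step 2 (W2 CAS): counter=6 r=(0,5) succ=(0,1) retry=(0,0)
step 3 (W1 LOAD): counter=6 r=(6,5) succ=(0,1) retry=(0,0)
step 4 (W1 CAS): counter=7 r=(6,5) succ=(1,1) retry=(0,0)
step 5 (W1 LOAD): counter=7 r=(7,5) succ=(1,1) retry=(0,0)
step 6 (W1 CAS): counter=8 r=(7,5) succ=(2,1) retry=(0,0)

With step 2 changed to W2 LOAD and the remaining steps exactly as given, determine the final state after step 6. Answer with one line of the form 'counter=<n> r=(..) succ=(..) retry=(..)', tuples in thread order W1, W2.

(re-executing from step 2 with the substitution; state before step 2: counter=5 r=(0,5) succ=(0,0) retry=(0,0))
step 2 (W2 LOAD): counter=5 r=(0,5) succ=(0,0) retry=(0,0)
step 3 (W1 LOAD): counter=5 r=(5,5) succ=(0,0) retry=(0,0)
step 4 (W1 CAS): counter=6 r=(5,5) succ=(1,0) retry=(0,0)
step 5 (W1 LOAD): counter=6 r=(6,5) succ=(1,0) retry=(0,0)
step 6 (W1 CAS): counter=7 r=(6,5) succ=(2,0) retry=(0,0)

counter=7 r=(6,5) succ=(2,0) retry=(0,0)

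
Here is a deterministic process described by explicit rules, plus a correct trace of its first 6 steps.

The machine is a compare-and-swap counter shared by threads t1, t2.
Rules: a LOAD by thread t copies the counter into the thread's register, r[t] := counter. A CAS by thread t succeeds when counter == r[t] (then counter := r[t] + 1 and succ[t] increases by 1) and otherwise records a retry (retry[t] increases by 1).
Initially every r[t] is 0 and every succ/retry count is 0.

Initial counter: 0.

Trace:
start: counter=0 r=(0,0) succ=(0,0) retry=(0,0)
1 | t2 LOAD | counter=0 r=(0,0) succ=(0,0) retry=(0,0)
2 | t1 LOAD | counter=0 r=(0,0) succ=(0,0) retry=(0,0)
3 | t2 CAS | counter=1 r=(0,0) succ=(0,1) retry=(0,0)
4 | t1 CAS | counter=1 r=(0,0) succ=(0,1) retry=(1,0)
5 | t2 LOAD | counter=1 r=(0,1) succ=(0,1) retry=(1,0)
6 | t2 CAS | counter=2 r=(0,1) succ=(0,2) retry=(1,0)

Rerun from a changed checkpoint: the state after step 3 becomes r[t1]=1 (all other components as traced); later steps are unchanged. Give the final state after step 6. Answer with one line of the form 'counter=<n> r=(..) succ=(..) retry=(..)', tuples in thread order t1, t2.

counter=3 r=(1,2) succ=(1,2) retry=(0,0)

state after step 3 := counter=1 r=(1,0) succ=(0,1) retry=(0,0)
4 | t1 CAS | counter=2 r=(1,0) succ=(1,1) retry=(0,0)
5 | t2 LOAD | counter=2 r=(1,2) succ=(1,1) retry=(0,0)
6 | t2 CAS | counter=3 r=(1,2) succ=(1,2) retry=(0,0)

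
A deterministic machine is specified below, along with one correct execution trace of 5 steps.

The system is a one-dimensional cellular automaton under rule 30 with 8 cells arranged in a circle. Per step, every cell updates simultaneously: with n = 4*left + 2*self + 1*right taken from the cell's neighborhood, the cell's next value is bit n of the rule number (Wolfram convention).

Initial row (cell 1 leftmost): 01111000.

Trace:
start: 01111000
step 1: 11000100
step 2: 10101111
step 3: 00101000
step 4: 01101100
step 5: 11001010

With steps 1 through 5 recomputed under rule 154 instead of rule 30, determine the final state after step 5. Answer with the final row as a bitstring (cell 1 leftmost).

01001111

(re-executing steps 1..5 under rule 154; state before step 1: 01111000)
step 1: 11110100
step 2: 11100011
step 3: 11010111
step 4: 10000111
step 5: 01001111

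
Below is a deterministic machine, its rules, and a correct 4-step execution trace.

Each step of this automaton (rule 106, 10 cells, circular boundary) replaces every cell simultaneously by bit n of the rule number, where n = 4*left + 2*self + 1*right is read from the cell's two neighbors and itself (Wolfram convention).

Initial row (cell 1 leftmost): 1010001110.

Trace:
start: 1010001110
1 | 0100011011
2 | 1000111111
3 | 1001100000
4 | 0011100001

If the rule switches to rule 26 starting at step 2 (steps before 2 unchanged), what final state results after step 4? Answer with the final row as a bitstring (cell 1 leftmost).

0011001000

(re-executing steps 2..4 under rule 26; state before step 2: 0100011011)
2 | 0010110010
3 | 0100101101
4 | 0011001000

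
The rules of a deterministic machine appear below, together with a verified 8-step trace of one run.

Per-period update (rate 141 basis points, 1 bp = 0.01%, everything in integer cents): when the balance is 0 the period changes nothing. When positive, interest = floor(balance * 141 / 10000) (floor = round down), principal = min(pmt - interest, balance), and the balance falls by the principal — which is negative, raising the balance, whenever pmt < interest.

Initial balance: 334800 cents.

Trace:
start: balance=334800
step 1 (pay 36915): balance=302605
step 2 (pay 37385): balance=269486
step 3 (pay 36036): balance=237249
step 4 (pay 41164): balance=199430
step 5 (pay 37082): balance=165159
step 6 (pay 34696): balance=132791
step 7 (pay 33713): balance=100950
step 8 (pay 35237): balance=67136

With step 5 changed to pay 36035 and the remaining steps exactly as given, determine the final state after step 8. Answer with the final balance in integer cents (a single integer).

(re-executing from step 5 with the substitution; state before step 5: balance=199430)
step 5 (pay 36035): balance=166206
step 6 (pay 34696): balance=133853
step 7 (pay 33713): balance=102027
step 8 (pay 35237): balance=68228

68228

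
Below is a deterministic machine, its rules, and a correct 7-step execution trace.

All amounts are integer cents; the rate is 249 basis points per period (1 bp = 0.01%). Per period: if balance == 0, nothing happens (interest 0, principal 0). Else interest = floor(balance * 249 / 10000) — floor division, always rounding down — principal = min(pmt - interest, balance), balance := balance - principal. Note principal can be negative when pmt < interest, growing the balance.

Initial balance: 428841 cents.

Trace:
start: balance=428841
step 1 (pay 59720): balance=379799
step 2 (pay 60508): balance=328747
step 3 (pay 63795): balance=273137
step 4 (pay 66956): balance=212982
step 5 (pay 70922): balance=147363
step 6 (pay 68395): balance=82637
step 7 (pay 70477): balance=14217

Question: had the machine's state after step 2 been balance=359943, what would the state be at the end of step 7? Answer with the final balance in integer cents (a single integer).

49495

state after step 2 := balance=359943
step 3 (pay 63795): balance=305110
step 4 (pay 66956): balance=245751
step 5 (pay 70922): balance=180948
step 6 (pay 68395): balance=117058
step 7 (pay 70477): balance=49495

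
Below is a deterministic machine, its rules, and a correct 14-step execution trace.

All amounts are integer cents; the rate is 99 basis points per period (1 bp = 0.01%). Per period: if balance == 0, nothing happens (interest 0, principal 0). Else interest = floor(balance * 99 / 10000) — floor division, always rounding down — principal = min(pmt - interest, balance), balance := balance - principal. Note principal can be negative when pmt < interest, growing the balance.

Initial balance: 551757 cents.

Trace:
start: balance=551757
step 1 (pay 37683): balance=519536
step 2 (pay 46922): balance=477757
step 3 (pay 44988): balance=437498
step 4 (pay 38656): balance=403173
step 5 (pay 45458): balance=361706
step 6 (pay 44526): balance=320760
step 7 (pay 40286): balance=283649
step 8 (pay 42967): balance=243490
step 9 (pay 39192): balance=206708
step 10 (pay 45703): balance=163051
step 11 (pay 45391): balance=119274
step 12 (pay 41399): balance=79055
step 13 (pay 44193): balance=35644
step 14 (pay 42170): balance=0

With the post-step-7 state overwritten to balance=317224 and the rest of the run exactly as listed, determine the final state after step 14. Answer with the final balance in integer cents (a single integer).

state after step 7 := balance=317224
step 8 (pay 42967): balance=277397
step 9 (pay 39192): balance=240951
step 10 (pay 45703): balance=197633
step 11 (pay 45391): balance=154198
step 12 (pay 41399): balance=114325
step 13 (pay 44193): balance=71263
step 14 (pay 42170): balance=29798

29798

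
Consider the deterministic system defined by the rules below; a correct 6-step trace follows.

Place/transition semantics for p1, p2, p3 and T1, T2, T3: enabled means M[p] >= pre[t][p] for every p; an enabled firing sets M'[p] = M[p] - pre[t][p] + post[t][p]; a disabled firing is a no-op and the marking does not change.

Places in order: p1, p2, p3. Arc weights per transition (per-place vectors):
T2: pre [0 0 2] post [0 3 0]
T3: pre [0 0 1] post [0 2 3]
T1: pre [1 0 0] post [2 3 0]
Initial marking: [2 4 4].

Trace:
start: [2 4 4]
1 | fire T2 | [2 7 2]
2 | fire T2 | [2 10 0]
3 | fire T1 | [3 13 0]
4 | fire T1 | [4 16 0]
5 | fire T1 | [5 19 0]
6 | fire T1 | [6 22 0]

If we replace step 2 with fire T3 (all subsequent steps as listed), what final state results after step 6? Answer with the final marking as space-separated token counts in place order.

6 21 4

(re-executing from step 2 with the substitution; state before step 2: [2 7 2])
2 | fire T3 | [2 9 4]
3 | fire T1 | [3 12 4]
4 | fire T1 | [4 15 4]
5 | fire T1 | [5 18 4]
6 | fire T1 | [6 21 4]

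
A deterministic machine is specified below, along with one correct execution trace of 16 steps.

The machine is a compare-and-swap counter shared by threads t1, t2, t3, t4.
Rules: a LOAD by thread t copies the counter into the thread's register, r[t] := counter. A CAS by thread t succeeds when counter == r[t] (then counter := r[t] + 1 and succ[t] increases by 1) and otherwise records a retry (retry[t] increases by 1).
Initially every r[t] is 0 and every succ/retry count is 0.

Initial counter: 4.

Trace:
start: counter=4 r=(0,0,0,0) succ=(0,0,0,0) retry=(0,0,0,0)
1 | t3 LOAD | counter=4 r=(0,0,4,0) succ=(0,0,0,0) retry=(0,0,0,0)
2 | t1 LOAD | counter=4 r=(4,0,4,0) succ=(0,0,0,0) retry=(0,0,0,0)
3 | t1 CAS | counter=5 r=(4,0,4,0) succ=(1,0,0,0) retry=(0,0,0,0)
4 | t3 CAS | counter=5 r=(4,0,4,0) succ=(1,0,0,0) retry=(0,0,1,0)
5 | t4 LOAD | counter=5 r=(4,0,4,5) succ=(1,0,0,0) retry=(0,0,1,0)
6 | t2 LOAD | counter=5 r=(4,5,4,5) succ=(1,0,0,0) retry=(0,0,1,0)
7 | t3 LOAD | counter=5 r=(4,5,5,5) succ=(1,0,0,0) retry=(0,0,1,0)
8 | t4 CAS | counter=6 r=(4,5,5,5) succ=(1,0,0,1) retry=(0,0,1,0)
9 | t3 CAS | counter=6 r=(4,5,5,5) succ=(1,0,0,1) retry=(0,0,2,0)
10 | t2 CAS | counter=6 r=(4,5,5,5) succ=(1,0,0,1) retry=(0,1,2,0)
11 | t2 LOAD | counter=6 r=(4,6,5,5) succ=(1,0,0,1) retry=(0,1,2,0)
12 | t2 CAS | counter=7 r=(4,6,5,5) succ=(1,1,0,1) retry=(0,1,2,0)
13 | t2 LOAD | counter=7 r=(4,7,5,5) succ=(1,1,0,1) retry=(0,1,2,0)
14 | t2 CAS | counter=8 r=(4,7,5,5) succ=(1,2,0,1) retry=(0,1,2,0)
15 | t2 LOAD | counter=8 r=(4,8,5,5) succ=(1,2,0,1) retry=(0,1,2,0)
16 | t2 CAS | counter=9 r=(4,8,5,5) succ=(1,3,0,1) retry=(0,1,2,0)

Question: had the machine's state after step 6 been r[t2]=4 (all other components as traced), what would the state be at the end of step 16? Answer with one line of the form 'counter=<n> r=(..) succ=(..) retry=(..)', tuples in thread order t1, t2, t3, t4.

counter=9 r=(4,8,5,5) succ=(1,3,0,1) retry=(0,1,2,0)

state after step 6 := counter=5 r=(4,4,4,5) succ=(1,0,0,0) retry=(0,0,1,0)
7 | t3 LOAD | counter=5 r=(4,4,5,5) succ=(1,0,0,0) retry=(0,0,1,0)
8 | t4 CAS | counter=6 r=(4,4,5,5) succ=(1,0,0,1) retry=(0,0,1,0)
9 | t3 CAS | counter=6 r=(4,4,5,5) succ=(1,0,0,1) retry=(0,0,2,0)
10 | t2 CAS | counter=6 r=(4,4,5,5) succ=(1,0,0,1) retry=(0,1,2,0)
11 | t2 LOAD | counter=6 r=(4,6,5,5) succ=(1,0,0,1) retry=(0,1,2,0)
12 | t2 CAS | counter=7 r=(4,6,5,5) succ=(1,1,0,1) retry=(0,1,2,0)
13 | t2 LOAD | counter=7 r=(4,7,5,5) succ=(1,1,0,1) retry=(0,1,2,0)
14 | t2 CAS | counter=8 r=(4,7,5,5) succ=(1,2,0,1) retry=(0,1,2,0)
15 | t2 LOAD | counter=8 r=(4,8,5,5) succ=(1,2,0,1) retry=(0,1,2,0)
16 | t2 CAS | counter=9 r=(4,8,5,5) succ=(1,3,0,1) retry=(0,1,2,0)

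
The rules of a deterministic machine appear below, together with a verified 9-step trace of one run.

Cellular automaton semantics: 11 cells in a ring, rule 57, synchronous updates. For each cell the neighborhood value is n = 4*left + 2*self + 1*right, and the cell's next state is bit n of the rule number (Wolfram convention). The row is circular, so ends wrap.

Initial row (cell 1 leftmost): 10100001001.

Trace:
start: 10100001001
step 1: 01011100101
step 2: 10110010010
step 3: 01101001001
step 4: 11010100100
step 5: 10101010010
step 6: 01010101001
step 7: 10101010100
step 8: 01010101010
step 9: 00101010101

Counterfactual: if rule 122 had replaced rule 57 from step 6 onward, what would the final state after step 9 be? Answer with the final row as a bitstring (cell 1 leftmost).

(re-executing steps 6..9 under rule 122; state before step 6: 10101010010)
step 6: 01010101101
step 7: 10101011110
step 8: 01010110011
step 9: 10101111111

10101111111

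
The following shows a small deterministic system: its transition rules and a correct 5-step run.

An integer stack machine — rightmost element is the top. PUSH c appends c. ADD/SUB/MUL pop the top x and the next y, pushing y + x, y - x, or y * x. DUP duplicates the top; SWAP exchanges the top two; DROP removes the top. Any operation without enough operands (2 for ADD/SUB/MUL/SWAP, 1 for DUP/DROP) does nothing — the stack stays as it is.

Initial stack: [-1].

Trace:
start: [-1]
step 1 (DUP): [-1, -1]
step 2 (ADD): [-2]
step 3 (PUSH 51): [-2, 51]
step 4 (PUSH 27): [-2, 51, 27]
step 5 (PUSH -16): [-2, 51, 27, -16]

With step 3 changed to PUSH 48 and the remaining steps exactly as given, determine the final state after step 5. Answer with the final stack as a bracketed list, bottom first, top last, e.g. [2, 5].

[-2, 48, 27, -16]

(re-executing from step 3 with the substitution; state before step 3: [-2])
step 3 (PUSH 48): [-2, 48]
step 4 (PUSH 27): [-2, 48, 27]
step 5 (PUSH -16): [-2, 48, 27, -16]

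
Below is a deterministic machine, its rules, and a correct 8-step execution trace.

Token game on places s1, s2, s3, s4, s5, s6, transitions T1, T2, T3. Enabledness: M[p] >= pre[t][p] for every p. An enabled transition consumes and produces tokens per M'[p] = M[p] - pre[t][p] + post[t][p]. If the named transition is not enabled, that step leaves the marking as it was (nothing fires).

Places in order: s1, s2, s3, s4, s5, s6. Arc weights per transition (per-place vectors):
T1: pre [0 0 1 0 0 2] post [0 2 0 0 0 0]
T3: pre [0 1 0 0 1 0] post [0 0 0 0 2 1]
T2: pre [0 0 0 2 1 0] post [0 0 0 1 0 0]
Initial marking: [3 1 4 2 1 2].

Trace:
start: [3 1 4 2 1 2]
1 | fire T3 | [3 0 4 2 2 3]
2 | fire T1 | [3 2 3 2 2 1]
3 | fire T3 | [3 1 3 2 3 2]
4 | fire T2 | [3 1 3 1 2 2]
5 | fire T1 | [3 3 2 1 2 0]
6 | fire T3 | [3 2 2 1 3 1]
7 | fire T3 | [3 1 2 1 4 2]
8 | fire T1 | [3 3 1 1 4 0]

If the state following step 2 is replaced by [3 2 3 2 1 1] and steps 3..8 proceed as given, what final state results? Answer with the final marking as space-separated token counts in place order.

3 3 1 1 3 0

state after step 2 := [3 2 3 2 1 1]
3 | fire T3 | [3 1 3 2 2 2]
4 | fire T2 | [3 1 3 1 1 2]
5 | fire T1 | [3 3 2 1 1 0]
6 | fire T3 | [3 2 2 1 2 1]
7 | fire T3 | [3 1 2 1 3 2]
8 | fire T1 | [3 3 1 1 3 0]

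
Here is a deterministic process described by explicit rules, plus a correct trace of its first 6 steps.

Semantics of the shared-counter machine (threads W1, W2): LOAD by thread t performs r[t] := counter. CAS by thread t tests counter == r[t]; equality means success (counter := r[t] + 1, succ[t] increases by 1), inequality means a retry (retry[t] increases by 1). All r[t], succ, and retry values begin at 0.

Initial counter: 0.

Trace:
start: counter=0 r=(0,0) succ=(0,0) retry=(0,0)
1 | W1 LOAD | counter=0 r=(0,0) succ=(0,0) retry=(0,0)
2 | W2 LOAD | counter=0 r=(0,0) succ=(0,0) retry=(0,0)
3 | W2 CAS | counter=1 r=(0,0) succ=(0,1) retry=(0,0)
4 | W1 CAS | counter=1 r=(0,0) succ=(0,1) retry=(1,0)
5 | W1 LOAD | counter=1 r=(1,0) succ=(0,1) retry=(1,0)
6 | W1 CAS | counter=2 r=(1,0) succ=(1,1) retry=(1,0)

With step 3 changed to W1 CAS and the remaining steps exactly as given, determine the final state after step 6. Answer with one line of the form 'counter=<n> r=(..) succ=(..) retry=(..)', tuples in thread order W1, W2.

(re-executing from step 3 with the substitution; state before step 3: counter=0 r=(0,0) succ=(0,0) retry=(0,0))
3 | W1 CAS | counter=1 r=(0,0) succ=(1,0) retry=(0,0)
4 | W1 CAS | counter=1 r=(0,0) succ=(1,0) retry=(1,0)
5 | W1 LOAD | counter=1 r=(1,0) succ=(1,0) retry=(1,0)
6 | W1 CAS | counter=2 r=(1,0) succ=(2,0) retry=(1,0)

counter=2 r=(1,0) succ=(2,0) retry=(1,0)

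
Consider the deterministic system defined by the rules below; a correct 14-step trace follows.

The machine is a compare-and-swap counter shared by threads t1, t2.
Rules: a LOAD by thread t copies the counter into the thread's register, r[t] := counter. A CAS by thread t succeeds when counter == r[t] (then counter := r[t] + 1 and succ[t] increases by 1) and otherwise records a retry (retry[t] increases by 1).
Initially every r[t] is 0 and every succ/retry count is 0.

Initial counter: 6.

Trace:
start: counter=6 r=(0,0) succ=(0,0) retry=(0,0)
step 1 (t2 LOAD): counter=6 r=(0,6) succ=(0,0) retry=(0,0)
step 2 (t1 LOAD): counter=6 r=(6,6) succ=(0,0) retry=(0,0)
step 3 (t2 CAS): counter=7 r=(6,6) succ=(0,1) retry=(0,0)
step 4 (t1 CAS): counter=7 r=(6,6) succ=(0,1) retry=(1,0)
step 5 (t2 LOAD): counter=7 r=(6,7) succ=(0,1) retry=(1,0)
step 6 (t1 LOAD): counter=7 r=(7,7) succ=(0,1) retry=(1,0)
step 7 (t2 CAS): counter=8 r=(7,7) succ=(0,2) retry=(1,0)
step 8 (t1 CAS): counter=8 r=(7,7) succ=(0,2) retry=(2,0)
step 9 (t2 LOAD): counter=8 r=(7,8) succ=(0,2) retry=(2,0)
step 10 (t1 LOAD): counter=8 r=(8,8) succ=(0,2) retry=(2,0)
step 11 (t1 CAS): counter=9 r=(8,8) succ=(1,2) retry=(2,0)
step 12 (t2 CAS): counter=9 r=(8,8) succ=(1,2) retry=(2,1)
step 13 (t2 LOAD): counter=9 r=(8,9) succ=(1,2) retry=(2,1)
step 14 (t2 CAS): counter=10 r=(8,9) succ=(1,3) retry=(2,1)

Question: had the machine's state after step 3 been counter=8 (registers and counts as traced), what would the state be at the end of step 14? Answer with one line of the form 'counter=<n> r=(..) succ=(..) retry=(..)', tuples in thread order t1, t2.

counter=11 r=(9,10) succ=(1,3) retry=(2,1)

state after step 3 := counter=8 r=(6,6) succ=(0,1) retry=(0,0)
step 4 (t1 CAS): counter=8 r=(6,6) succ=(0,1) retry=(1,0)
step 5 (t2 LOAD): counter=8 r=(6,8) succ=(0,1) retry=(1,0)
step 6 (t1 LOAD): counter=8 r=(8,8) succ=(0,1) retry=(1,0)
step 7 (t2 CAS): counter=9 r=(8,8) succ=(0,2) retry=(1,0)
step 8 (t1 CAS): counter=9 r=(8,8) succ=(0,2) retry=(2,0)
step 9 (t2 LOAD): counter=9 r=(8,9) succ=(0,2) retry=(2,0)
step 10 (t1 LOAD): counter=9 r=(9,9) succ=(0,2) retry=(2,0)
step 11 (t1 CAS): counter=10 r=(9,9) succ=(1,2) retry=(2,0)
step 12 (t2 CAS): counter=10 r=(9,9) succ=(1,2) retry=(2,1)
step 13 (t2 LOAD): counter=10 r=(9,10) succ=(1,2) retry=(2,1)
step 14 (t2 CAS): counter=11 r=(9,10) succ=(1,3) retry=(2,1)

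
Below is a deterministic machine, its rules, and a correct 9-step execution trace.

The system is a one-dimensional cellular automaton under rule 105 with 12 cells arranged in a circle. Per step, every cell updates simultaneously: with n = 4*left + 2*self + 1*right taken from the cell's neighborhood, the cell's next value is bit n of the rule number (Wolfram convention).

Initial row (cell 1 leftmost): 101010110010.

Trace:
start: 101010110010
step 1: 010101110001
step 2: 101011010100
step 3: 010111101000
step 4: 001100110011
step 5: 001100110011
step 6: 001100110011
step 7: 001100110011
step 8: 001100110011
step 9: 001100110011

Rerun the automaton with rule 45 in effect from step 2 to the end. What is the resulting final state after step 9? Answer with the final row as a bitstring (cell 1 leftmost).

(re-executing steps 2..9 under rule 45; state before step 2: 010101110001)
step 2: 111111000101
step 3: 000000010111
step 4: 011111011100
step 5: 010000110001
step 6: 110110100101
step 7: 001101100111
step 8: 001011000100
step 9: 101110010101

101110010101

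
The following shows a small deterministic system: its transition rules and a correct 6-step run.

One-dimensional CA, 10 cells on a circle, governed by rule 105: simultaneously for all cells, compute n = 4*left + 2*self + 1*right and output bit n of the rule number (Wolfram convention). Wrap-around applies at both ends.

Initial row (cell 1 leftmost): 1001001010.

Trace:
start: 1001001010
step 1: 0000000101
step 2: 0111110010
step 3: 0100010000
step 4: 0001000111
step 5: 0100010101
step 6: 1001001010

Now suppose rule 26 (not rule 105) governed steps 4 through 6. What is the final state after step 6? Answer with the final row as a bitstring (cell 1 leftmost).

(re-executing steps 4..6 under rule 26; state before step 4: 0100010000)
step 4: 1010101000
step 5: 0000000101
step 6: 1000001000

1000001000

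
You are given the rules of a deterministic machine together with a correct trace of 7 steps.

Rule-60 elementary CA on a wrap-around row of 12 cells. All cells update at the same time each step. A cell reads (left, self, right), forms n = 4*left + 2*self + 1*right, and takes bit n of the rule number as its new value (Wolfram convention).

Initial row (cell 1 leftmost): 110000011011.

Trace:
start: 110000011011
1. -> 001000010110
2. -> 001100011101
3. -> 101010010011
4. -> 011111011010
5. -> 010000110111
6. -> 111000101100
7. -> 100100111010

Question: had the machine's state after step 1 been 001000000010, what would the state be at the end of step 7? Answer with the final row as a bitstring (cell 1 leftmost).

state after step 1 := 001000000010
2. -> 001100000011
3. -> 101010000010
4. -> 111111000011
5. -> 000000100010
6. -> 000000110011
7. -> 100000101010

100000101010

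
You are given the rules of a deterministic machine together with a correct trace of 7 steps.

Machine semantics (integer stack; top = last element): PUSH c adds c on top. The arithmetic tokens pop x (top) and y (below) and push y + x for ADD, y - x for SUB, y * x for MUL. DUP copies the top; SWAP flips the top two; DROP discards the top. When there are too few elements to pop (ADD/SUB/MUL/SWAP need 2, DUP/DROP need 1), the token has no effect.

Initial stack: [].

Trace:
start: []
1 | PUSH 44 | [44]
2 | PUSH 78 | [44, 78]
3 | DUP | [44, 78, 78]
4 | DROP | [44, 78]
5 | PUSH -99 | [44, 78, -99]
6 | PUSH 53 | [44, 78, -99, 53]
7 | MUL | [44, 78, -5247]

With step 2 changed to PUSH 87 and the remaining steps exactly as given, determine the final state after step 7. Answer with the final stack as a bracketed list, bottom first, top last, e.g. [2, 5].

[44, 87, -5247]

(re-executing from step 2 with the substitution; state before step 2: [44])
2 | PUSH 87 | [44, 87]
3 | DUP | [44, 87, 87]
4 | DROP | [44, 87]
5 | PUSH -99 | [44, 87, -99]
6 | PUSH 53 | [44, 87, -99, 53]
7 | MUL | [44, 87, -5247]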